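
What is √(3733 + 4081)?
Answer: √7814 ≈ 88.397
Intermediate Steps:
√(3733 + 4081) = √7814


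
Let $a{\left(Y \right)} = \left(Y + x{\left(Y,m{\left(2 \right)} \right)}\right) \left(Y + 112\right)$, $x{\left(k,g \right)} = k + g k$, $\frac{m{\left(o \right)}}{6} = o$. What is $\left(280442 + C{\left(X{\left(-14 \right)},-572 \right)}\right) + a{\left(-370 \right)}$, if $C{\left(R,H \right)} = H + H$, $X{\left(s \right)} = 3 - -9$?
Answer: $1615738$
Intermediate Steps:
$m{\left(o \right)} = 6 o$
$X{\left(s \right)} = 12$ ($X{\left(s \right)} = 3 + 9 = 12$)
$C{\left(R,H \right)} = 2 H$
$a{\left(Y \right)} = 14 Y \left(112 + Y\right)$ ($a{\left(Y \right)} = \left(Y + Y \left(1 + 6 \cdot 2\right)\right) \left(Y + 112\right) = \left(Y + Y \left(1 + 12\right)\right) \left(112 + Y\right) = \left(Y + Y 13\right) \left(112 + Y\right) = \left(Y + 13 Y\right) \left(112 + Y\right) = 14 Y \left(112 + Y\right)$)
$\left(280442 + C{\left(X{\left(-14 \right)},-572 \right)}\right) + a{\left(-370 \right)} = \left(280442 + 2 \left(-572\right)\right) + 14 \left(-370\right) \left(112 - 370\right) = \left(280442 - 1144\right) + 14 \left(-370\right) \left(-258\right) = 279298 + 1336440 = 1615738$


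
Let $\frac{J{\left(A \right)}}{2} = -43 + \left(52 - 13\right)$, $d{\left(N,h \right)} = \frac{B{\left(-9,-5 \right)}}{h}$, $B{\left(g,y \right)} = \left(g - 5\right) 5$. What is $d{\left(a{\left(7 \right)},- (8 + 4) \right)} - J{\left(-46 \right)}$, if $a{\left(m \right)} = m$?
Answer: $\frac{83}{6} \approx 13.833$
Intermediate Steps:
$B{\left(g,y \right)} = -25 + 5 g$ ($B{\left(g,y \right)} = \left(-5 + g\right) 5 = -25 + 5 g$)
$d{\left(N,h \right)} = - \frac{70}{h}$ ($d{\left(N,h \right)} = \frac{-25 + 5 \left(-9\right)}{h} = \frac{-25 - 45}{h} = - \frac{70}{h}$)
$J{\left(A \right)} = -8$ ($J{\left(A \right)} = 2 \left(-43 + \left(52 - 13\right)\right) = 2 \left(-43 + 39\right) = 2 \left(-4\right) = -8$)
$d{\left(a{\left(7 \right)},- (8 + 4) \right)} - J{\left(-46 \right)} = - \frac{70}{\left(-1\right) \left(8 + 4\right)} - -8 = - \frac{70}{\left(-1\right) 12} + 8 = - \frac{70}{-12} + 8 = \left(-70\right) \left(- \frac{1}{12}\right) + 8 = \frac{35}{6} + 8 = \frac{83}{6}$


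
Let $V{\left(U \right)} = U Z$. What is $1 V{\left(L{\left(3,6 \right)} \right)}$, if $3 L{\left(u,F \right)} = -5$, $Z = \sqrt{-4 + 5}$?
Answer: $- \frac{5}{3} \approx -1.6667$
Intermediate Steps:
$Z = 1$ ($Z = \sqrt{1} = 1$)
$L{\left(u,F \right)} = - \frac{5}{3}$ ($L{\left(u,F \right)} = \frac{1}{3} \left(-5\right) = - \frac{5}{3}$)
$V{\left(U \right)} = U$ ($V{\left(U \right)} = U 1 = U$)
$1 V{\left(L{\left(3,6 \right)} \right)} = 1 \left(- \frac{5}{3}\right) = - \frac{5}{3}$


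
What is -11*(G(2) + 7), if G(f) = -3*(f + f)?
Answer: 55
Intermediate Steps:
G(f) = -6*f
-11*(G(2) + 7) = -11*(-6*2 + 7) = -11*(-12 + 7) = -11*(-5) = 55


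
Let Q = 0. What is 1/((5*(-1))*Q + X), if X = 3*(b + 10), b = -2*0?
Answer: 1/30 ≈ 0.033333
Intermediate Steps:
b = 0
X = 30 (X = 3*(0 + 10) = 3*10 = 30)
1/((5*(-1))*Q + X) = 1/((5*(-1))*0 + 30) = 1/(-5*0 + 30) = 1/(0 + 30) = 1/30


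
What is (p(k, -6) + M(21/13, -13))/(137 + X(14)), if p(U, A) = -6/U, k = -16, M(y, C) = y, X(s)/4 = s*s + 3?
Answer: 69/32344 ≈ 0.0021333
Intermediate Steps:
X(s) = 12 + 4*s² (X(s) = 4*(s*s + 3) = 4*(s² + 3) = 4*(3 + s²) = 12 + 4*s²)
(p(k, -6) + M(21/13, -13))/(137 + X(14)) = (-6/(-16) + 21/13)/(137 + (12 + 4*14²)) = (-6*(-1/16) + 21*(1/13))/(137 + (12 + 4*196)) = (3/8 + 21/13)/(137 + (12 + 784)) = 207/(104*(137 + 796)) = (207/104)/933 = (207/104)*(1/933) = 69/32344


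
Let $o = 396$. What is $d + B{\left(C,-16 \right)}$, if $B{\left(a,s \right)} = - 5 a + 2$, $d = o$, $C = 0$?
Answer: $398$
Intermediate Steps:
$d = 396$
$B{\left(a,s \right)} = 2 - 5 a$
$d + B{\left(C,-16 \right)} = 396 + \left(2 - 0\right) = 396 + \left(2 + 0\right) = 396 + 2 = 398$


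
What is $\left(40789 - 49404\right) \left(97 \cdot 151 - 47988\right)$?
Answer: $287232715$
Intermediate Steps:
$\left(40789 - 49404\right) \left(97 \cdot 151 - 47988\right) = - 8615 \left(14647 - 47988\right) = \left(-8615\right) \left(-33341\right) = 287232715$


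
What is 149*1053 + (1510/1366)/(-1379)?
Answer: 147774536974/941857 ≈ 1.5690e+5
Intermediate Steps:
149*1053 + (1510/1366)/(-1379) = 156897 + (1510*(1/1366))*(-1/1379) = 156897 + (755/683)*(-1/1379) = 156897 - 755/941857 = 147774536974/941857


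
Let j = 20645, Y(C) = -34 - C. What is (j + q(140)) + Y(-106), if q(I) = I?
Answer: 20857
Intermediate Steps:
(j + q(140)) + Y(-106) = (20645 + 140) + (-34 - 1*(-106)) = 20785 + (-34 + 106) = 20785 + 72 = 20857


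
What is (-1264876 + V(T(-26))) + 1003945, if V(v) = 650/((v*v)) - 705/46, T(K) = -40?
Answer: -192056197/736 ≈ -2.6095e+5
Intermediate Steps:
V(v) = -705/46 + 650/v² (V(v) = 650/(v²) - 705*1/46 = 650/v² - 705/46 = -705/46 + 650/v²)
(-1264876 + V(T(-26))) + 1003945 = (-1264876 + (-705/46 + 650/(-40)²)) + 1003945 = (-1264876 + (-705/46 + 650*(1/1600))) + 1003945 = (-1264876 + (-705/46 + 13/32)) + 1003945 = (-1264876 - 10981/736) + 1003945 = -930959717/736 + 1003945 = -192056197/736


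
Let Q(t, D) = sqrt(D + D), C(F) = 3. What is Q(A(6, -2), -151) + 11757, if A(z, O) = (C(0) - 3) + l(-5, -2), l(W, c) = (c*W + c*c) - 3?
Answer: 11757 + I*sqrt(302) ≈ 11757.0 + 17.378*I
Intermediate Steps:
l(W, c) = -3 + c**2 + W*c (l(W, c) = (W*c + c**2) - 3 = (c**2 + W*c) - 3 = -3 + c**2 + W*c)
A(z, O) = 11 (A(z, O) = (3 - 3) + (-3 + (-2)**2 - 5*(-2)) = 0 + (-3 + 4 + 10) = 0 + 11 = 11)
Q(t, D) = sqrt(2)*sqrt(D) (Q(t, D) = sqrt(2*D) = sqrt(2)*sqrt(D))
Q(A(6, -2), -151) + 11757 = sqrt(2)*sqrt(-151) + 11757 = sqrt(2)*(I*sqrt(151)) + 11757 = I*sqrt(302) + 11757 = 11757 + I*sqrt(302)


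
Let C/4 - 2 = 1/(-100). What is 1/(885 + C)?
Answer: 25/22324 ≈ 0.0011199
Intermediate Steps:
C = 199/25 (C = 8 + 4/(-100) = 8 + 4*(-1/100) = 8 - 1/25 = 199/25 ≈ 7.9600)
1/(885 + C) = 1/(885 + 199/25) = 1/(22324/25) = 25/22324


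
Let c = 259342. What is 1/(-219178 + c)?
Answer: 1/40164 ≈ 2.4898e-5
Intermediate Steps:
1/(-219178 + c) = 1/(-219178 + 259342) = 1/40164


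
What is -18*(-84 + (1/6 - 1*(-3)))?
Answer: 1455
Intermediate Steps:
-18*(-84 + (1/6 - 1*(-3))) = -18*(-84 + (1/6 + 3)) = -18*(-84 + 19/6) = -18*(-485/6) = 1455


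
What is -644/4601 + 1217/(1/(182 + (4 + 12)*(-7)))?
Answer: 391958546/4601 ≈ 85190.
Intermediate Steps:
-644/4601 + 1217/(1/(182 + (4 + 12)*(-7))) = -644*1/4601 + 1217/(1/(182 + 16*(-7))) = -644/4601 + 1217/(1/(182 - 112)) = -644/4601 + 1217/(1/70) = -644/4601 + 1217*70 = -644/4601 + 85190 = 391958546/4601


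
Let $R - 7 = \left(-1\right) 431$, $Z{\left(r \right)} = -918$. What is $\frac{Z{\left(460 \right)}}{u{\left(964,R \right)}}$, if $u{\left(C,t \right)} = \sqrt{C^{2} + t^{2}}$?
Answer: $- \frac{459 \sqrt{69317}}{138634} \approx -0.87169$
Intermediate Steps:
$R = -424$ ($R = 7 - 431 = -424$)
$\frac{Z{\left(460 \right)}}{u{\left(964,R \right)}} = - \frac{918}{\sqrt{964^{2} + \left(-424\right)^{2}}} = - \frac{918}{\sqrt{929296 + 179776}} = - \frac{918}{\sqrt{1109072}} = - \frac{918}{4 \sqrt{69317}} = - 918 \frac{\sqrt{69317}}{277268} = - \frac{459 \sqrt{69317}}{138634}$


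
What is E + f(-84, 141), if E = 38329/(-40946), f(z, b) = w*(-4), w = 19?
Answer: -3150225/40946 ≈ -76.936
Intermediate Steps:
f(z, b) = -76 (f(z, b) = 19*(-4) = -76)
E = -38329/40946 (E = 38329*(-1/40946) = -38329/40946 ≈ -0.93609)
E + f(-84, 141) = -38329/40946 - 76 = -3150225/40946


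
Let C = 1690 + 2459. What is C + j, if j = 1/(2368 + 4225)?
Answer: 27354358/6593 ≈ 4149.0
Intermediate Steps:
C = 4149
j = 1/6593 ≈ 0.00015168
C + j = 4149 + 1/6593 = 27354358/6593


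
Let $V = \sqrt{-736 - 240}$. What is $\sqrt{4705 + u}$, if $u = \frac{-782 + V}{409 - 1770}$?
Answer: $\frac{\sqrt{8716234607 - 5444 i \sqrt{61}}}{1361} \approx 68.597 - 0.00016731 i$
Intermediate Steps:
$V = 4 i \sqrt{61}$ ($V = \sqrt{-736 - 240} = \sqrt{-976} = 4 i \sqrt{61} \approx 31.241 i$)
$u = \frac{782}{1361} - \frac{4 i \sqrt{61}}{1361}$ ($u = \frac{-782 + 4 i \sqrt{61}}{409 - 1770} = \frac{-782 + 4 i \sqrt{61}}{-1361} = \left(-782 + 4 i \sqrt{61}\right) \left(- \frac{1}{1361}\right) = \frac{782}{1361} - \frac{4 i \sqrt{61}}{1361} \approx 0.57458 - 0.022954 i$)
$\sqrt{4705 + u} = \sqrt{4705 + \left(\frac{782}{1361} - \frac{4 i \sqrt{61}}{1361}\right)} = \sqrt{\frac{6404287}{1361} - \frac{4 i \sqrt{61}}{1361}}$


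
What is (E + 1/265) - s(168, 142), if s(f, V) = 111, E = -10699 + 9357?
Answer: -385044/265 ≈ -1453.0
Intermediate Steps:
E = -1342
(E + 1/265) - s(168, 142) = (-1342 + 1/265) - 1*111 = (-1342 + 1/265) - 111 = -355629/265 - 111 = -385044/265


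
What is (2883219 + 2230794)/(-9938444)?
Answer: -5114013/9938444 ≈ -0.51457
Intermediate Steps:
(2883219 + 2230794)/(-9938444) = 5114013*(-1/9938444) = -5114013/9938444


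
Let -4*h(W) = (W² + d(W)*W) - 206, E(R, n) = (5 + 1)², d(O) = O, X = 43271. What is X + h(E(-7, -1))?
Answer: 85349/2 ≈ 42675.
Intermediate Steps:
E(R, n) = 36 (E(R, n) = 6² = 36)
h(W) = 103/2 - W²/2 (h(W) = -((W² + W*W) - 206)/4 = -((W² + W²) - 206)/4 = -(2*W² - 206)/4 = -(-206 + 2*W²)/4 = 103/2 - W²/2)
X + h(E(-7, -1)) = 43271 + (103/2 - ½*36²) = 43271 + (103/2 - ½*1296) = 43271 + (103/2 - 648) = 43271 - 1193/2 = 85349/2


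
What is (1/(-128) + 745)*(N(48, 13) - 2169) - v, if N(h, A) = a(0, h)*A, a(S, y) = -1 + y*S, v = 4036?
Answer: -104294973/64 ≈ -1.6296e+6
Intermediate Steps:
a(S, y) = -1 + S*y
N(h, A) = -A (N(h, A) = (-1 + 0*h)*A = (-1 + 0)*A = -A)
(1/(-128) + 745)*(N(48, 13) - 2169) - v = (1/(-128) + 745)*(-1*13 - 2169) - 1*4036 = (-1/128 + 745)*(-13 - 2169) - 4036 = (95359/128)*(-2182) - 4036 = -104036669/64 - 4036 = -104294973/64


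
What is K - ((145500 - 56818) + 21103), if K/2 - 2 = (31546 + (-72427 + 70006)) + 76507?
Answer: 101483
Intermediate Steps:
K = 211268 (K = 4 + 2*((31546 + (-72427 + 70006)) + 76507) = 4 + 2*((31546 - 2421) + 76507) = 4 + 2*(29125 + 76507) = 4 + 2*105632 = 4 + 211264 = 211268)
K - ((145500 - 56818) + 21103) = 211268 - ((145500 - 56818) + 21103) = 211268 - (88682 + 21103) = 211268 - 1*109785 = 211268 - 109785 = 101483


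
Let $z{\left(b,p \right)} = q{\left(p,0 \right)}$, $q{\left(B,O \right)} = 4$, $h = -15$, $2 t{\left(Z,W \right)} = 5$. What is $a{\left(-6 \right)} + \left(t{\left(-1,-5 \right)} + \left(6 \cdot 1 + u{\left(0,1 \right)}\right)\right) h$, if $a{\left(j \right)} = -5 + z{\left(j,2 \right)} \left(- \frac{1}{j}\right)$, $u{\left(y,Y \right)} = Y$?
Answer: $- \frac{881}{6} \approx -146.83$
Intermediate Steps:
$t{\left(Z,W \right)} = \frac{5}{2}$ ($t{\left(Z,W \right)} = \frac{1}{2} \cdot 5 = \frac{5}{2}$)
$z{\left(b,p \right)} = 4$
$a{\left(j \right)} = -5 - \frac{4}{j}$ ($a{\left(j \right)} = -5 + 4 \left(- \frac{1}{j}\right) = -5 - \frac{4}{j}$)
$a{\left(-6 \right)} + \left(t{\left(-1,-5 \right)} + \left(6 \cdot 1 + u{\left(0,1 \right)}\right)\right) h = \left(-5 - \frac{4}{-6}\right) + \left(\frac{5}{2} + \left(6 \cdot 1 + 1\right)\right) \left(-15\right) = \left(-5 - - \frac{2}{3}\right) + \left(\frac{5}{2} + \left(6 + 1\right)\right) \left(-15\right) = \left(-5 + \frac{2}{3}\right) + \left(\frac{5}{2} + 7\right) \left(-15\right) = - \frac{13}{3} + \frac{19}{2} \left(-15\right) = - \frac{13}{3} - \frac{285}{2} = - \frac{881}{6}$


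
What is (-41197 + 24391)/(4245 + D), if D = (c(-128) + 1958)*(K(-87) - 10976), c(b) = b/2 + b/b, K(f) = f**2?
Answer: 8403/3226010 ≈ 0.0026048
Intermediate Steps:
c(b) = 1 + b/2 (c(b) = b*(1/2) + 1 = b/2 + 1 = 1 + b/2)
D = -6456265 (D = ((1 + (1/2)*(-128)) + 1958)*((-87)**2 - 10976) = ((1 - 64) + 1958)*(7569 - 10976) = (-63 + 1958)*(-3407) = 1895*(-3407) = -6456265)
(-41197 + 24391)/(4245 + D) = (-41197 + 24391)/(4245 - 6456265) = -16806/(-6452020) = -16806*(-1/6452020) = 8403/3226010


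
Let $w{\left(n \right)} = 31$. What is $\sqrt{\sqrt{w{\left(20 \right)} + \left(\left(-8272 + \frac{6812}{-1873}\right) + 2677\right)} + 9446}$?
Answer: $\frac{\sqrt{33137786534 + 3746 i \sqrt{4882997158}}}{1873} \approx 97.191 + 0.38386 i$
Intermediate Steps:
$\sqrt{\sqrt{w{\left(20 \right)} + \left(\left(-8272 + \frac{6812}{-1873}\right) + 2677\right)} + 9446} = \sqrt{\sqrt{31 + \left(\left(-8272 + \frac{6812}{-1873}\right) + 2677\right)} + 9446} = \sqrt{\sqrt{31 + \left(\left(-8272 + 6812 \left(- \frac{1}{1873}\right)\right) + 2677\right)} + 9446} = \sqrt{\sqrt{31 + \left(\left(-8272 - \frac{6812}{1873}\right) + 2677\right)} + 9446} = \sqrt{\sqrt{31 + \left(- \frac{15500268}{1873} + 2677\right)} + 9446} = \sqrt{\sqrt{31 - \frac{10486247}{1873}} + 9446} = \sqrt{\sqrt{- \frac{10428184}{1873}} + 9446} = \sqrt{\frac{2 i \sqrt{4882997158}}{1873} + 9446} = \sqrt{9446 + \frac{2 i \sqrt{4882997158}}{1873}}$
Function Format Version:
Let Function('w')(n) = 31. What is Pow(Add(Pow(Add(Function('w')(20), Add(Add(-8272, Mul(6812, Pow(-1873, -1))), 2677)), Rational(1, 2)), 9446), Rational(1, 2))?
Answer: Mul(Rational(1, 1873), Pow(Add(33137786534, Mul(3746, I, Pow(4882997158, Rational(1, 2)))), Rational(1, 2))) ≈ Add(97.191, Mul(0.38386, I))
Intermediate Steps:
Pow(Add(Pow(Add(Function('w')(20), Add(Add(-8272, Mul(6812, Pow(-1873, -1))), 2677)), Rational(1, 2)), 9446), Rational(1, 2)) = Pow(Add(Pow(Add(31, Add(Add(-8272, Mul(6812, Pow(-1873, -1))), 2677)), Rational(1, 2)), 9446), Rational(1, 2)) = Pow(Add(Pow(Add(31, Add(Add(-8272, Mul(6812, Rational(-1, 1873))), 2677)), Rational(1, 2)), 9446), Rational(1, 2)) = Pow(Add(Pow(Add(31, Add(Add(-8272, Rational(-6812, 1873)), 2677)), Rational(1, 2)), 9446), Rational(1, 2)) = Pow(Add(Pow(Add(31, Add(Rational(-15500268, 1873), 2677)), Rational(1, 2)), 9446), Rational(1, 2)) = Pow(Add(Pow(Add(31, Rational(-10486247, 1873)), Rational(1, 2)), 9446), Rational(1, 2)) = Pow(Add(Pow(Rational(-10428184, 1873), Rational(1, 2)), 9446), Rational(1, 2)) = Pow(Add(Mul(Rational(2, 1873), I, Pow(4882997158, Rational(1, 2))), 9446), Rational(1, 2)) = Pow(Add(9446, Mul(Rational(2, 1873), I, Pow(4882997158, Rational(1, 2)))), Rational(1, 2))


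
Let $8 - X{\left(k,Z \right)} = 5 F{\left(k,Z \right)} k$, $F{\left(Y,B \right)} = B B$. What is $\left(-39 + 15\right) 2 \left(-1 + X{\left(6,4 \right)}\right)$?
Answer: $22704$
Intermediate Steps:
$F{\left(Y,B \right)} = B^{2}$
$X{\left(k,Z \right)} = 8 - 5 k Z^{2}$ ($X{\left(k,Z \right)} = 8 - 5 Z^{2} k = 8 - 5 k Z^{2}$)
$\left(-39 + 15\right) 2 \left(-1 + X{\left(6,4 \right)}\right) = \left(-39 + 15\right) 2 \left(-1 + \left(8 - 30 \cdot 4^{2}\right)\right) = - 24 \cdot 2 \left(-1 + \left(8 - 30 \cdot 16\right)\right) = - 24 \cdot 2 \left(-1 + \left(8 - 480\right)\right) = - 24 \cdot 2 \left(-1 - 472\right) = - 24 \cdot 2 \left(-473\right) = \left(-24\right) \left(-946\right) = 22704$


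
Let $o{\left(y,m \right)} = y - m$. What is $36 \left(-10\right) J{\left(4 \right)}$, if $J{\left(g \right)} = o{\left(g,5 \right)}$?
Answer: $360$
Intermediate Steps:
$J{\left(g \right)} = -5 + g$ ($J{\left(g \right)} = g - 5 = -5 + g$)
$36 \left(-10\right) J{\left(4 \right)} = 36 \left(-10\right) \left(-5 + 4\right) = \left(-360\right) \left(-1\right) = 360$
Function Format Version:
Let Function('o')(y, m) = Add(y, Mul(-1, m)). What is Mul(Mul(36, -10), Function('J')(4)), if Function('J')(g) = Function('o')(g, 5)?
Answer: 360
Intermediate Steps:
Function('J')(g) = Add(-5, g) (Function('J')(g) = Add(g, Mul(-1, 5)) = Add(g, -5) = Add(-5, g))
Mul(Mul(36, -10), Function('J')(4)) = Mul(Mul(36, -10), Add(-5, 4)) = Mul(-360, -1) = 360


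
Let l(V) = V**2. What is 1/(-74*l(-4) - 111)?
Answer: -1/1295 ≈ -0.00077220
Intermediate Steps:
1/(-74*l(-4) - 111) = 1/(-74*(-4)**2 - 111) = 1/(-74*16 - 111) = 1/(-1184 - 111) = 1/(-1295) = -1/1295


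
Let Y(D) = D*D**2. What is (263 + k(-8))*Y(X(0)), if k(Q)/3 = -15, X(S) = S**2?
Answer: 0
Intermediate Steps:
Y(D) = D**3
k(Q) = -45 (k(Q) = 3*(-15) = -45)
(263 + k(-8))*Y(X(0)) = (263 - 45)*(0**2)**3 = 218*0**3 = 218*0 = 0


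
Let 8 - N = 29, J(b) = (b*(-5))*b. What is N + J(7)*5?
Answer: -1246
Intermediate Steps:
J(b) = -5*b² (J(b) = (-5*b)*b = -5*b²)
N = -21 (N = 8 - 1*29 = 8 - 29 = -21)
N + J(7)*5 = -21 - 5*7²*5 = -21 - 5*49*5 = -21 - 245*5 = -21 - 1225 = -1246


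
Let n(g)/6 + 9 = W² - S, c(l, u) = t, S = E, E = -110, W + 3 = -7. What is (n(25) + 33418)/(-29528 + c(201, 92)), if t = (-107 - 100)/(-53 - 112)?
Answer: -1904320/1623971 ≈ -1.1726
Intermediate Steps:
W = -10 (W = -3 - 7 = -10)
t = 69/55 (t = -207/(-165) = -207*(-1/165) = 69/55 ≈ 1.2545)
S = -110
c(l, u) = 69/55
n(g) = 1206 (n(g) = -54 + 6*((-10)² - 1*(-110)) = -54 + 6*(100 + 110) = -54 + 6*210 = -54 + 1260 = 1206)
(n(25) + 33418)/(-29528 + c(201, 92)) = (1206 + 33418)/(-29528 + 69/55) = 34624/(-1623971/55) = 34624*(-55/1623971) = -1904320/1623971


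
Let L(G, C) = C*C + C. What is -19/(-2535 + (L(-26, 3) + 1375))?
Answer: 19/1148 ≈ 0.016551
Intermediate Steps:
L(G, C) = C + C² (L(G, C) = C² + C = C + C²)
-19/(-2535 + (L(-26, 3) + 1375)) = -19/(-2535 + (3*(1 + 3) + 1375)) = -19/(-2535 + (3*4 + 1375)) = -19/(-2535 + (12 + 1375)) = -19/(-2535 + 1387) = -19/(-1148) = -19*(-1/1148) = 19/1148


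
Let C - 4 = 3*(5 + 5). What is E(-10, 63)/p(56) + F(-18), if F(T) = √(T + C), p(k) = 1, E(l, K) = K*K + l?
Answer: 3963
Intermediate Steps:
E(l, K) = l + K² (E(l, K) = K² + l = l + K²)
C = 34 (C = 4 + 3*(5 + 5) = 4 + 3*10 = 4 + 30 = 34)
F(T) = √(34 + T) (F(T) = √(T + 34) = √(34 + T))
E(-10, 63)/p(56) + F(-18) = (-10 + 63²)/1 + √(34 - 18) = (-10 + 3969)*1 + √16 = 3959*1 + 4 = 3959 + 4 = 3963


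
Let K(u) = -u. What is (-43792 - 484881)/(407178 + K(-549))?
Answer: -528673/407727 ≈ -1.2966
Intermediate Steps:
(-43792 - 484881)/(407178 + K(-549)) = (-43792 - 484881)/(407178 - 1*(-549)) = -528673/(407178 + 549) = -528673/407727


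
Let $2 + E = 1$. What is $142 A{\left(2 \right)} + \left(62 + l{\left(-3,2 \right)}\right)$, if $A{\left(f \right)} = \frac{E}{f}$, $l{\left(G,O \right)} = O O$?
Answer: $-5$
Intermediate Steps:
$E = -1$ ($E = -2 + 1 = -1$)
$l{\left(G,O \right)} = O^{2}$
$A{\left(f \right)} = - \frac{1}{f}$
$142 A{\left(2 \right)} + \left(62 + l{\left(-3,2 \right)}\right) = 142 \left(- \frac{1}{2}\right) + \left(62 + 2^{2}\right) = 142 \left(\left(-1\right) \frac{1}{2}\right) + \left(62 + 4\right) = 142 \left(- \frac{1}{2}\right) + 66 = -71 + 66 = -5$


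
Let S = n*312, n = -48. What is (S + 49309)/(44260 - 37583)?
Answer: 34333/6677 ≈ 5.1420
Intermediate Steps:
S = -14976 (S = -48*312 = -14976)
(S + 49309)/(44260 - 37583) = (-14976 + 49309)/(44260 - 37583) = 34333/6677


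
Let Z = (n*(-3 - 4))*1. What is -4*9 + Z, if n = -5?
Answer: -1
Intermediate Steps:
Z = 35 (Z = -5*(-3 - 4)*1 = -5*(-7)*1 = 35*1 = 35)
-4*9 + Z = -4*9 + 35 = -36 + 35 = -1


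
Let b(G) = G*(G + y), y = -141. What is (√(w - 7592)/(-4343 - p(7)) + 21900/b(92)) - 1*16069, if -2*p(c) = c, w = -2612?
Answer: -18115238/1127 - 4*I*√2551/8679 ≈ -16074.0 - 0.023278*I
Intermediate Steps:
p(c) = -c/2
b(G) = G*(-141 + G) (b(G) = G*(G - 141) = G*(-141 + G))
(√(w - 7592)/(-4343 - p(7)) + 21900/b(92)) - 1*16069 = (√(-2612 - 7592)/(-4343 - (-1)*7/2) + 21900/((92*(-141 + 92)))) - 1*16069 = (√(-10204)/(-4343 - 1*(-7/2)) + 21900/((92*(-49)))) - 16069 = ((2*I*√2551)/(-4343 + 7/2) + 21900/(-4508)) - 16069 = ((2*I*√2551)/(-8679/2) + 21900*(-1/4508)) - 16069 = ((2*I*√2551)*(-2/8679) - 5475/1127) - 16069 = (-4*I*√2551/8679 - 5475/1127) - 16069 = (-5475/1127 - 4*I*√2551/8679) - 16069 = -18115238/1127 - 4*I*√2551/8679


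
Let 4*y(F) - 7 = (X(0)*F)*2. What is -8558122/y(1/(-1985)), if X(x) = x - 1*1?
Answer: -67951488680/13897 ≈ -4.8896e+6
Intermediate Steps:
X(x) = -1 + x (X(x) = x - 1 = -1 + x)
y(F) = 7/4 - F/2 (y(F) = 7/4 + (((-1 + 0)*F)*2)/4 = 7/4 + (-F*2)/4 = 7/4 + (-2*F)/4 = 7/4 - F/2)
-8558122/y(1/(-1985)) = -8558122/(7/4 - ½/(-1985)) = -8558122/(7/4 - ½*(-1/1985)) = -8558122/(7/4 + 1/3970) = -8558122/13897/7940 = -8558122*7940/13897 = -67951488680/13897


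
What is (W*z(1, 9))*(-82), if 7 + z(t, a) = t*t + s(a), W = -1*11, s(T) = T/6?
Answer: -4059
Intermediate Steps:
s(T) = T/6 (s(T) = T*(1/6) = T/6)
W = -11
z(t, a) = -7 + t**2 + a/6 (z(t, a) = -7 + (t*t + a/6) = -7 + (t**2 + a/6) = -7 + t**2 + a/6)
(W*z(1, 9))*(-82) = -11*(-7 + 1**2 + (1/6)*9)*(-82) = -11*(-7 + 1 + 3/2)*(-82) = -11*(-9/2)*(-82) = (99/2)*(-82) = -4059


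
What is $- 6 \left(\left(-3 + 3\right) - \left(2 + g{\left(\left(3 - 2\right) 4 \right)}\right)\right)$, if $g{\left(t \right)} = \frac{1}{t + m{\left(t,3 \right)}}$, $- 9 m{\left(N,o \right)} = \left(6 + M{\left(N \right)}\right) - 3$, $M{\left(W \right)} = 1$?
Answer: $\frac{219}{16} \approx 13.688$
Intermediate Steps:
$m{\left(N,o \right)} = - \frac{4}{9}$ ($m{\left(N,o \right)} = - \frac{\left(6 + 1\right) - 3}{9} = - \frac{7 - 3}{9} = \left(- \frac{1}{9}\right) 4 = - \frac{4}{9}$)
$g{\left(t \right)} = \frac{1}{- \frac{4}{9} + t}$ ($g{\left(t \right)} = \frac{1}{t - \frac{4}{9}} = \frac{1}{- \frac{4}{9} + t}$)
$- 6 \left(\left(-3 + 3\right) - \left(2 + g{\left(\left(3 - 2\right) 4 \right)}\right)\right) = - 6 \left(\left(-3 + 3\right) - \left(2 + \frac{9}{-4 + 9 \left(3 - 2\right) 4}\right)\right) = - 6 \left(0 - \left(2 + \frac{9}{-4 + 9 \cdot 1 \cdot 4}\right)\right) = - 6 \left(0 - \left(2 + \frac{9}{-4 + 9 \cdot 4}\right)\right) = - 6 \left(0 - \left(2 + \frac{9}{-4 + 36}\right)\right) = - 6 \left(0 - \left(2 + \frac{9}{32}\right)\right) = - 6 \left(0 - \left(2 + 9 \cdot \frac{1}{32}\right)\right) = - 6 \left(0 - \frac{73}{32}\right) = \left(-6\right) \left(- \frac{73}{32}\right) = \frac{219}{16}$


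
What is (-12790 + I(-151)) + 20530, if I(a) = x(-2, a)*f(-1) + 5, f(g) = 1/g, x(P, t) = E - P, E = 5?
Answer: 7738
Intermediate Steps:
x(P, t) = 5 - P
I(a) = -2 (I(a) = (5 - 1*(-2))/(-1) + 5 = (5 + 2)*(-1) + 5 = 7*(-1) + 5 = -7 + 5 = -2)
(-12790 + I(-151)) + 20530 = (-12790 - 2) + 20530 = -12792 + 20530 = 7738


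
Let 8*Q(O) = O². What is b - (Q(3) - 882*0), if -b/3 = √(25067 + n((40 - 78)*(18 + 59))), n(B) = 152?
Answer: -9/8 - 3*√25219 ≈ -477.54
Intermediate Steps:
Q(O) = O²/8
b = -3*√25219 (b = -3*√(25067 + 152) = -3*√25219 ≈ -476.41)
b - (Q(3) - 882*0) = -3*√25219 - ((⅛)*3² - 882*0) = -3*√25219 - ((⅛)*9 - 98*0) = -3*√25219 - (9/8 + 0) = -3*√25219 - 1*9/8 = -3*√25219 - 9/8 = -9/8 - 3*√25219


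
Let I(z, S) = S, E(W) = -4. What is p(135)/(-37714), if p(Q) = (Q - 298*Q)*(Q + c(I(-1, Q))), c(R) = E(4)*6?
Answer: 4450545/37714 ≈ 118.01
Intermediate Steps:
c(R) = -24 (c(R) = -4*6 = -24)
p(Q) = -297*Q*(-24 + Q) (p(Q) = (Q - 298*Q)*(Q - 24) = (-297*Q)*(-24 + Q) = -297*Q*(-24 + Q))
p(135)/(-37714) = (297*135*(24 - 1*135))/(-37714) = (297*135*(24 - 135))*(-1/37714) = (297*135*(-111))*(-1/37714) = -4450545*(-1/37714) = 4450545/37714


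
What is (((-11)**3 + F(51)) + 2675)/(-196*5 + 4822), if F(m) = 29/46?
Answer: 61853/176732 ≈ 0.34998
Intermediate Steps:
F(m) = 29/46 (F(m) = 29*(1/46) = 29/46)
(((-11)**3 + F(51)) + 2675)/(-196*5 + 4822) = (((-11)**3 + 29/46) + 2675)/(-196*5 + 4822) = ((-1331 + 29/46) + 2675)/(-980 + 4822) = (-61197/46 + 2675)/3842 = (61853/46)*(1/3842) = 61853/176732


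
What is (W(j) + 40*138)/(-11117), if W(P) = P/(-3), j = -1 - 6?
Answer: -16567/33351 ≈ -0.49675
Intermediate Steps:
j = -7
W(P) = -P/3 (W(P) = P*(-⅓) = -P/3)
(W(j) + 40*138)/(-11117) = (-⅓*(-7) + 40*138)/(-11117) = (7/3 + 5520)*(-1/11117) = (16567/3)*(-1/11117) = -16567/33351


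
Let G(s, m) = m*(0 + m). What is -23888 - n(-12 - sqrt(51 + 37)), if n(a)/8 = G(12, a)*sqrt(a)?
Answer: -23888 - 32*I*sqrt(2)*(6 + sqrt(22))**(5/2) ≈ -23888.0 - 16910.0*I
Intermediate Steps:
G(s, m) = m**2 (G(s, m) = m*m = m**2)
n(a) = 8*a**(5/2) (n(a) = 8*(a**2*sqrt(a)) = 8*a**(5/2))
-23888 - n(-12 - sqrt(51 + 37)) = -23888 - 8*(-12 - sqrt(51 + 37))**(5/2) = -23888 - 8*(-12 - sqrt(88))**(5/2) = -23888 - 8*(-12 - 2*sqrt(22))**(5/2)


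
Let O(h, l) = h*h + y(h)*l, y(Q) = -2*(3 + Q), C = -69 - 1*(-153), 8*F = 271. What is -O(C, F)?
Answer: -4647/4 ≈ -1161.8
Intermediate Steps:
F = 271/8 (F = (⅛)*271 = 271/8 ≈ 33.875)
C = 84 (C = -69 + 153 = 84)
y(Q) = -6 - 2*Q
O(h, l) = h² + l*(-6 - 2*h) (O(h, l) = h*h + (-6 - 2*h)*l = h² + l*(-6 - 2*h))
-O(C, F) = -(84² - 2*271/8*(3 + 84)) = -(7056 - 2*271/8*87) = -(7056 - 23577/4) = -1*4647/4 = -4647/4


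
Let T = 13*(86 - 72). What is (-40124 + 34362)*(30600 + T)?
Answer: -177365884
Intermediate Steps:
T = 182 (T = 13*14 = 182)
(-40124 + 34362)*(30600 + T) = (-40124 + 34362)*(30600 + 182) = -5762*30782 = -177365884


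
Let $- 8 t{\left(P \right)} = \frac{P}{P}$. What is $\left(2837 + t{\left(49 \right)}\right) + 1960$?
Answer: $\frac{38375}{8} \approx 4796.9$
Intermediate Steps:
$t{\left(P \right)} = - \frac{1}{8}$ ($t{\left(P \right)} = - \frac{P \frac{1}{P}}{8} = \left(- \frac{1}{8}\right) 1 = - \frac{1}{8}$)
$\left(2837 + t{\left(49 \right)}\right) + 1960 = \left(2837 - \frac{1}{8}\right) + 1960 = \frac{22695}{8} + 1960 = \frac{38375}{8}$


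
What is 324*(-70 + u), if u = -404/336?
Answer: -161487/7 ≈ -23070.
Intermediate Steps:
u = -101/84 (u = -404*1/336 = -101/84 ≈ -1.2024)
324*(-70 + u) = 324*(-70 - 101/84) = 324*(-5981/84) = -161487/7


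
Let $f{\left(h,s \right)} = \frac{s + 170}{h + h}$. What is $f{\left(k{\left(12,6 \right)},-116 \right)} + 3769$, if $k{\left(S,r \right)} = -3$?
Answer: $3760$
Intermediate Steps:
$f{\left(h,s \right)} = \frac{170 + s}{2 h}$
$f{\left(k{\left(12,6 \right)},-116 \right)} + 3769 = \frac{170 - 116}{2 \left(-3\right)} + 3769 = \frac{1}{2} \left(- \frac{1}{3}\right) 54 + 3769 = -9 + 3769 = 3760$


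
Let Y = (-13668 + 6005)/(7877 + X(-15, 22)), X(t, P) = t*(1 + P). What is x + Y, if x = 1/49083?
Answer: -376115497/369693156 ≈ -1.0174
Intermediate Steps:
Y = -7663/7532 (Y = (-13668 + 6005)/(7877 - 15*(1 + 22)) = -7663/(7877 - 15*23) = -7663/(7877 - 345) = -7663/7532 ≈ -1.0174)
x = 1/49083 ≈ 2.0374e-5
x + Y = 1/49083 - 7663/7532 = -376115497/369693156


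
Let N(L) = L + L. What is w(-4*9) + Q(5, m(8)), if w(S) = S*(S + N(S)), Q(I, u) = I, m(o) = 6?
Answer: 3893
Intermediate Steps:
N(L) = 2*L
w(S) = 3*S**2 (w(S) = S*(S + 2*S) = S*(3*S) = 3*S**2)
w(-4*9) + Q(5, m(8)) = 3*(-4*9)**2 + 5 = 3*(-36)**2 + 5 = 3*1296 + 5 = 3888 + 5 = 3893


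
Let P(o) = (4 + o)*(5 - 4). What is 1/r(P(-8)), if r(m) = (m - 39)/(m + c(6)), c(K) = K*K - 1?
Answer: -31/43 ≈ -0.72093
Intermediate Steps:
c(K) = -1 + K**2 (c(K) = K**2 - 1 = -1 + K**2)
P(o) = 4 + o (P(o) = (4 + o)*1 = 4 + o)
r(m) = (-39 + m)/(35 + m) (r(m) = (m - 39)/(m + (-1 + 6**2)) = (-39 + m)/(m + (-1 + 36)) = (-39 + m)/(m + 35) = (-39 + m)/(35 + m))
1/r(P(-8)) = 1/((-39 + (4 - 8))/(35 + (4 - 8))) = 1/((-39 - 4)/(35 - 4)) = 1/(-43/31) = -31/43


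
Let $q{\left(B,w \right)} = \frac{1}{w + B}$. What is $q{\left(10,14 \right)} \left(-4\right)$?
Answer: $- \frac{1}{6} \approx -0.16667$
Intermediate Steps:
$q{\left(B,w \right)} = \frac{1}{B + w}$
$q{\left(10,14 \right)} \left(-4\right) = \frac{1}{10 + 14} \left(-4\right) = \frac{1}{24} \left(-4\right) = - \frac{1}{6}$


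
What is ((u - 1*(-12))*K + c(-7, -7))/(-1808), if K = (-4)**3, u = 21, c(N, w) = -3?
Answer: 2115/1808 ≈ 1.1698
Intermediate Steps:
K = -64
((u - 1*(-12))*K + c(-7, -7))/(-1808) = ((21 - 1*(-12))*(-64) - 3)/(-1808) = ((21 + 12)*(-64) - 3)*(-1/1808) = (33*(-64) - 3)*(-1/1808) = (-2112 - 3)*(-1/1808) = -2115*(-1/1808) = 2115/1808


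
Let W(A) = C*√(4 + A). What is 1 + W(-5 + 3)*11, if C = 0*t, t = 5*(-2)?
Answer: 1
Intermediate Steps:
t = -10
C = 0 (C = 0*(-10) = 0)
W(A) = 0 (W(A) = 0*√(4 + A) = 0)
1 + W(-5 + 3)*11 = 1 + 0*11 = 1 + 0 = 1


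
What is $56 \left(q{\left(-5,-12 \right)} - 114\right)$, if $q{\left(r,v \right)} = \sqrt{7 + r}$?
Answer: $-6384 + 56 \sqrt{2} \approx -6304.8$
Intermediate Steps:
$56 \left(q{\left(-5,-12 \right)} - 114\right) = 56 \left(\sqrt{7 - 5} - 114\right) = 56 \left(\sqrt{2} - 114\right) = 56 \left(-114 + \sqrt{2}\right) = -6384 + 56 \sqrt{2}$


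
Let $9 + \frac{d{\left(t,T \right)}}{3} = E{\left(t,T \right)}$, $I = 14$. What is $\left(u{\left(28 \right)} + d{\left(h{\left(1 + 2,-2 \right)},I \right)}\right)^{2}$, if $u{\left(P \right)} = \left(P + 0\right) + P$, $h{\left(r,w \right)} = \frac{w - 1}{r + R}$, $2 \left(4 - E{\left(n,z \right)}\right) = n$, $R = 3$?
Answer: $\frac{27889}{16} \approx 1743.1$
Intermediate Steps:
$E{\left(n,z \right)} = 4 - \frac{n}{2}$
$h{\left(r,w \right)} = \frac{-1 + w}{3 + r}$ ($h{\left(r,w \right)} = \frac{w - 1}{r + 3} = \frac{-1 + w}{3 + r}$)
$d{\left(t,T \right)} = -15 - \frac{3 t}{2}$ ($d{\left(t,T \right)} = -27 + 3 \left(4 - \frac{t}{2}\right) = -27 - \left(-12 + \frac{3 t}{2}\right) = -15 - \frac{3 t}{2}$)
$u{\left(P \right)} = 2 P$ ($u{\left(P \right)} = P + P = 2 P$)
$\left(u{\left(28 \right)} + d{\left(h{\left(1 + 2,-2 \right)},I \right)}\right)^{2} = \left(2 \cdot 28 - \left(15 + \frac{3 \frac{-1 - 2}{3 + \left(1 + 2\right)}}{2}\right)\right)^{2} = \left(56 - \left(15 + \frac{3 \frac{1}{3 + 3} \left(-3\right)}{2}\right)\right)^{2} = \left(56 - \left(15 + \frac{3 \cdot \frac{1}{6} \left(-3\right)}{2}\right)\right)^{2} = \left(56 - \frac{57}{4}\right)^{2} = \left(\frac{167}{4}\right)^{2} = \frac{27889}{16}$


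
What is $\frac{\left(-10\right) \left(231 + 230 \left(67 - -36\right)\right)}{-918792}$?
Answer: $\frac{119605}{459396} \approx 0.26035$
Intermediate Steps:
$\frac{\left(-10\right) \left(231 + 230 \left(67 - -36\right)\right)}{-918792} = - 10 \left(231 + 230 \left(67 + 36\right)\right) \left(- \frac{1}{918792}\right) = - 10 \left(231 + 230 \cdot 103\right) \left(- \frac{1}{918792}\right) = - 10 \left(231 + 23690\right) \left(- \frac{1}{918792}\right) = \left(-10\right) 23921 \left(- \frac{1}{918792}\right) = \left(-239210\right) \left(- \frac{1}{918792}\right) = \frac{119605}{459396}$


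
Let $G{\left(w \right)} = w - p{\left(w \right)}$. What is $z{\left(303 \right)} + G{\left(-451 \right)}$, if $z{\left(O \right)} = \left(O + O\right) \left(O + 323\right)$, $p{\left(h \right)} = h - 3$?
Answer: $379359$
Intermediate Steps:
$p{\left(h \right)} = -3 + h$ ($p{\left(h \right)} = h - 3 = -3 + h$)
$z{\left(O \right)} = 2 O \left(323 + O\right)$
$G{\left(w \right)} = 3$ ($G{\left(w \right)} = w - \left(-3 + w\right) = 3$)
$z{\left(303 \right)} + G{\left(-451 \right)} = 2 \cdot 303 \left(323 + 303\right) + 3 = 2 \cdot 303 \cdot 626 + 3 = 379356 + 3 = 379359$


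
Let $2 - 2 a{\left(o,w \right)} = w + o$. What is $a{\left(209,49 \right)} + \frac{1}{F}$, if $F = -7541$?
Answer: $- \frac{965249}{7541} \approx -128.0$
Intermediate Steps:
$a{\left(o,w \right)} = 1 - \frac{o}{2} - \frac{w}{2}$ ($a{\left(o,w \right)} = 1 - \frac{w + o}{2} = 1 - \frac{o + w}{2} = 1 - \left(\frac{o}{2} + \frac{w}{2}\right) = 1 - \frac{o}{2} - \frac{w}{2}$)
$a{\left(209,49 \right)} + \frac{1}{F} = \left(1 - \frac{209}{2} - \frac{49}{2}\right) + \frac{1}{-7541} = \left(1 - \frac{209}{2} - \frac{49}{2}\right) - \frac{1}{7541} = -128 - \frac{1}{7541} = - \frac{965249}{7541}$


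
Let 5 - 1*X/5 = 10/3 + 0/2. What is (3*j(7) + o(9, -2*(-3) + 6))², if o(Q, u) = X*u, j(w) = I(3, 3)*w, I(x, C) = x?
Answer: 26569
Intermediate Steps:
j(w) = 3*w
X = 25/3 (X = 25 - 5*(10/3 + 0/2) = 25 - 5*(10*(⅓) + 0*(½)) = 25 - 5*(10/3 + 0) = 25 - 5*10/3 = 25 - 50/3 = 25/3 ≈ 8.3333)
o(Q, u) = 25*u/3
(3*j(7) + o(9, -2*(-3) + 6))² = (3*(3*7) + 25*(-2*(-3) + 6)/3)² = (3*21 + 25*(6 + 6)/3)² = (63 + (25/3)*12)² = (63 + 100)² = 163² = 26569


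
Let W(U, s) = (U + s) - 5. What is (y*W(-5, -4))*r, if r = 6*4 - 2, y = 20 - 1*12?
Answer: -2464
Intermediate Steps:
W(U, s) = -5 + U + s
y = 8 (y = 20 - 12 = 8)
r = 22 (r = 24 - 2 = 22)
(y*W(-5, -4))*r = (8*(-5 - 5 - 4))*22 = (8*(-14))*22 = -112*22 = -2464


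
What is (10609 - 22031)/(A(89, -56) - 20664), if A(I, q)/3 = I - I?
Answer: 5711/10332 ≈ 0.55275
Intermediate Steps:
A(I, q) = 0 (A(I, q) = 3*(I - I) = 3*0 = 0)
(10609 - 22031)/(A(89, -56) - 20664) = (10609 - 22031)/(0 - 20664) = -11422/(-20664) = -11422*(-1/20664) = 5711/10332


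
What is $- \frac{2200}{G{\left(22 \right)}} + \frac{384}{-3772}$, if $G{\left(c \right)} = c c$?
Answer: $- \frac{48206}{10373} \approx -4.6473$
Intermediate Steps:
$G{\left(c \right)} = c^{2}$
$- \frac{2200}{G{\left(22 \right)}} + \frac{384}{-3772} = - \frac{2200}{22^{2}} + \frac{384}{-3772} = - \frac{2200}{484} + 384 \left(- \frac{1}{3772}\right) = \left(-2200\right) \frac{1}{484} - \frac{96}{943} = - \frac{50}{11} - \frac{96}{943} = - \frac{48206}{10373}$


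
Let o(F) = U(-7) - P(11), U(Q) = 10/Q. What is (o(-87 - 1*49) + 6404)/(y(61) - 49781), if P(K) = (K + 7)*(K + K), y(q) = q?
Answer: -21023/174020 ≈ -0.12081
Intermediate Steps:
P(K) = 2*K*(7 + K) (P(K) = (7 + K)*(2*K) = 2*K*(7 + K))
o(F) = -2782/7 (o(F) = 10/(-7) - 2*11*(7 + 11) = 10*(-1/7) - 2*11*18 = -10/7 - 1*396 = -10/7 - 396 = -2782/7)
(o(-87 - 1*49) + 6404)/(y(61) - 49781) = (-2782/7 + 6404)/(61 - 49781) = (42046/7)/(-49720) = (42046/7)*(-1/49720) = -21023/174020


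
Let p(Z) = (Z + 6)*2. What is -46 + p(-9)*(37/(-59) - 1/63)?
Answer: -52214/1239 ≈ -42.142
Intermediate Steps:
p(Z) = 12 + 2*Z (p(Z) = (6 + Z)*2 = 12 + 2*Z)
-46 + p(-9)*(37/(-59) - 1/63) = -46 + (12 + 2*(-9))*(37/(-59) - 1/63) = -46 + (12 - 18)*(37*(-1/59) - 1*1/63) = -46 - 6*(-37/59 - 1/63) = -46 - 6*(-2390/3717) = -46 + 4780/1239 = -52214/1239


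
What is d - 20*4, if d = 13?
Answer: -67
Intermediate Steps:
d - 20*4 = 13 - 20*4 = 13 - 80 = -67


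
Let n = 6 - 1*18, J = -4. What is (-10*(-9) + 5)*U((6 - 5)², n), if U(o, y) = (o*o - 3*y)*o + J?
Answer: 3135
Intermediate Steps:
n = -12 (n = 6 - 18 = -12)
U(o, y) = -4 + o*(o² - 3*y) (U(o, y) = (o*o - 3*y)*o - 4 = (o² - 3*y)*o - 4 = o*(o² - 3*y) - 4 = -4 + o*(o² - 3*y))
(-10*(-9) + 5)*U((6 - 5)², n) = (-10*(-9) + 5)*(-4 + ((6 - 5)²)³ - 3*(6 - 5)²*(-12)) = (90 + 5)*(-4 + (1²)³ - 3*1²*(-12)) = 95*(-4 + 1³ - 3*1*(-12)) = 95*(-4 + 1 + 36) = 95*33 = 3135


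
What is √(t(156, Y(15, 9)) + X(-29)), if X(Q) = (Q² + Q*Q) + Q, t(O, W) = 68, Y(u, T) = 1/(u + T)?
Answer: √1721 ≈ 41.485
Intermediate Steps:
Y(u, T) = 1/(T + u)
X(Q) = Q + 2*Q² (X(Q) = (Q² + Q²) + Q = 2*Q² + Q = Q + 2*Q²)
√(t(156, Y(15, 9)) + X(-29)) = √(68 - 29*(1 + 2*(-29))) = √(68 - 29*(1 - 58)) = √(68 - 29*(-57)) = √(68 + 1653) = √1721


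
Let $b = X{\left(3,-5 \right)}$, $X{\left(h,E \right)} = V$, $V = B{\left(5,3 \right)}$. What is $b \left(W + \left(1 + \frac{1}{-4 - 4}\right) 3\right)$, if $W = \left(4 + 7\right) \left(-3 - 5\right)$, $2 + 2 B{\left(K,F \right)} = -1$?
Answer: $\frac{2049}{16} \approx 128.06$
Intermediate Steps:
$B{\left(K,F \right)} = - \frac{3}{2}$ ($B{\left(K,F \right)} = -1 + \frac{1}{2} \left(-1\right) = -1 - \frac{1}{2} = - \frac{3}{2}$)
$V = - \frac{3}{2} \approx -1.5$
$X{\left(h,E \right)} = - \frac{3}{2}$
$b = - \frac{3}{2} \approx -1.5$
$W = -88$ ($W = 11 \left(-8\right) = -88$)
$b \left(W + \left(1 + \frac{1}{-4 - 4}\right) 3\right) = - \frac{3 \left(-88 + \left(1 + \frac{1}{-4 - 4}\right) 3\right)}{2} = - \frac{3 \left(-88 + \left(1 + \frac{1}{-8}\right) 3\right)}{2} = - \frac{3 \left(-88 + \left(1 - \frac{1}{8}\right) 3\right)}{2} = - \frac{3 \left(-88 + \frac{7}{8} \cdot 3\right)}{2} = - \frac{3 \left(-88 + \frac{21}{8}\right)}{2} = \left(- \frac{3}{2}\right) \left(- \frac{683}{8}\right) = \frac{2049}{16}$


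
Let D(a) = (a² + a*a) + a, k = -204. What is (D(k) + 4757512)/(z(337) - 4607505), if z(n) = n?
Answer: -1210135/1151792 ≈ -1.0507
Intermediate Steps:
D(a) = a + 2*a² (D(a) = (a² + a²) + a = 2*a² + a = a + 2*a²)
(D(k) + 4757512)/(z(337) - 4607505) = (-204*(1 + 2*(-204)) + 4757512)/(337 - 4607505) = (-204*(1 - 408) + 4757512)/(-4607168) = (-204*(-407) + 4757512)*(-1/4607168) = (83028 + 4757512)*(-1/4607168) = 4840540*(-1/4607168) = -1210135/1151792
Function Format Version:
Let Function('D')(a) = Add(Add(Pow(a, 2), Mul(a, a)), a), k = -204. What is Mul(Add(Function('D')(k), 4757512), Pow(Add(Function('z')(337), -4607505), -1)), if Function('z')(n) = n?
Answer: Rational(-1210135, 1151792) ≈ -1.0507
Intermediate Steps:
Function('D')(a) = Add(a, Mul(2, Pow(a, 2))) (Function('D')(a) = Add(Add(Pow(a, 2), Pow(a, 2)), a) = Add(Mul(2, Pow(a, 2)), a) = Add(a, Mul(2, Pow(a, 2))))
Mul(Add(Function('D')(k), 4757512), Pow(Add(Function('z')(337), -4607505), -1)) = Mul(Add(Mul(-204, Add(1, Mul(2, -204))), 4757512), Pow(Add(337, -4607505), -1)) = Mul(Add(Mul(-204, Add(1, -408)), 4757512), Pow(-4607168, -1)) = Mul(Add(Mul(-204, -407), 4757512), Rational(-1, 4607168)) = Mul(Add(83028, 4757512), Rational(-1, 4607168)) = Mul(4840540, Rational(-1, 4607168)) = Rational(-1210135, 1151792)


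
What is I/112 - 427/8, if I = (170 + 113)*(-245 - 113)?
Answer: -26823/28 ≈ -957.96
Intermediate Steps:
I = -101314 (I = 283*(-358) = -101314)
I/112 - 427/8 = -101314/112 - 427/8 = -101314*1/112 - 427*⅛ = -50657/56 - 427/8 = -26823/28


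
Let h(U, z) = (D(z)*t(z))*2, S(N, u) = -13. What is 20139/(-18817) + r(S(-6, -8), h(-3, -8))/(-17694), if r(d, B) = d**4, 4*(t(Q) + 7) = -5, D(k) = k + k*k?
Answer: -893771803/332947998 ≈ -2.6844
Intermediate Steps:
D(k) = k + k**2
t(Q) = -33/4 (t(Q) = -7 + (1/4)*(-5) = -7 - 5/4 = -33/4)
h(U, z) = -33*z*(1 + z)/2 (h(U, z) = ((z*(1 + z))*(-33/4))*2 = -33*z*(1 + z)/4*2 = -33*z*(1 + z)/2)
20139/(-18817) + r(S(-6, -8), h(-3, -8))/(-17694) = 20139/(-18817) + (-13)**4/(-17694) = 20139*(-1/18817) + 28561*(-1/17694) = -20139/18817 - 28561/17694 = -893771803/332947998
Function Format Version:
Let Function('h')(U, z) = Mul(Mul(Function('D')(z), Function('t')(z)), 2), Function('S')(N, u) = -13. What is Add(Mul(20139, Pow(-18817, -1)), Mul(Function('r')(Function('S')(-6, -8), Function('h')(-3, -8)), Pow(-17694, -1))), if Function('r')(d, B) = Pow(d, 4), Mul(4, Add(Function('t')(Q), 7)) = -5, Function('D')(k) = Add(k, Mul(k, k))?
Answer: Rational(-893771803, 332947998) ≈ -2.6844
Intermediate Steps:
Function('D')(k) = Add(k, Pow(k, 2))
Function('t')(Q) = Rational(-33, 4) (Function('t')(Q) = Add(-7, Mul(Rational(1, 4), -5)) = Add(-7, Rational(-5, 4)) = Rational(-33, 4))
Function('h')(U, z) = Mul(Rational(-33, 2), z, Add(1, z)) (Function('h')(U, z) = Mul(Mul(Mul(z, Add(1, z)), Rational(-33, 4)), 2) = Mul(Mul(Rational(-33, 4), z, Add(1, z)), 2) = Mul(Rational(-33, 2), z, Add(1, z)))
Add(Mul(20139, Pow(-18817, -1)), Mul(Function('r')(Function('S')(-6, -8), Function('h')(-3, -8)), Pow(-17694, -1))) = Add(Mul(20139, Pow(-18817, -1)), Mul(Pow(-13, 4), Pow(-17694, -1))) = Add(Mul(20139, Rational(-1, 18817)), Mul(28561, Rational(-1, 17694))) = Add(Rational(-20139, 18817), Rational(-28561, 17694)) = Rational(-893771803, 332947998)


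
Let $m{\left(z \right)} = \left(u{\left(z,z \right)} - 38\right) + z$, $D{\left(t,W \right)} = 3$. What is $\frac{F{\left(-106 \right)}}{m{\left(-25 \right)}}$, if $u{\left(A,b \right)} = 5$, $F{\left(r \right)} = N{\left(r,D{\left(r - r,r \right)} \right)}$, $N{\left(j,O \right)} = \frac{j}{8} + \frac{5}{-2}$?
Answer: $\frac{63}{232} \approx 0.27155$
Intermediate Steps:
$N{\left(j,O \right)} = - \frac{5}{2} + \frac{j}{8}$ ($N{\left(j,O \right)} = j \frac{1}{8} + 5 \left(- \frac{1}{2}\right) = \frac{j}{8} - \frac{5}{2} = - \frac{5}{2} + \frac{j}{8}$)
$F{\left(r \right)} = - \frac{5}{2} + \frac{r}{8}$
$m{\left(z \right)} = -33 + z$ ($m{\left(z \right)} = \left(5 - 38\right) + z = -33 + z$)
$\frac{F{\left(-106 \right)}}{m{\left(-25 \right)}} = \frac{- \frac{5}{2} + \frac{1}{8} \left(-106\right)}{-33 - 25} = \frac{- \frac{5}{2} - \frac{53}{4}}{-58} = \left(- \frac{63}{4}\right) \left(- \frac{1}{58}\right) = \frac{63}{232}$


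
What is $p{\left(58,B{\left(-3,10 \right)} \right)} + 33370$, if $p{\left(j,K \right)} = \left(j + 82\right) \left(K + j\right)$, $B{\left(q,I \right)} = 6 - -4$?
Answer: $42890$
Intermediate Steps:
$B{\left(q,I \right)} = 10$ ($B{\left(q,I \right)} = 6 + 4 = 10$)
$p{\left(j,K \right)} = \left(82 + j\right) \left(K + j\right)$
$p{\left(58,B{\left(-3,10 \right)} \right)} + 33370 = \left(58^{2} + 82 \cdot 10 + 82 \cdot 58 + 10 \cdot 58\right) + 33370 = \left(3364 + 820 + 4756 + 580\right) + 33370 = 9520 + 33370 = 42890$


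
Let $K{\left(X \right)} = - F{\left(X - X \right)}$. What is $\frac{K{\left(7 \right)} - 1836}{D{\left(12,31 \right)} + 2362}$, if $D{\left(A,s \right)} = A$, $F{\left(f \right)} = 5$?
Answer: $- \frac{1841}{2374} \approx -0.77548$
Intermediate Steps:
$K{\left(X \right)} = -5$ ($K{\left(X \right)} = \left(-1\right) 5 = -5$)
$\frac{K{\left(7 \right)} - 1836}{D{\left(12,31 \right)} + 2362} = \frac{-5 - 1836}{12 + 2362} = - \frac{1841}{2374}$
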